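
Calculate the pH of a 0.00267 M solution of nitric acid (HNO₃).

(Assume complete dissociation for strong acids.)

[H⁺] = 0.00267 M for strong acid. pH = -log[H⁺] = -log(0.00267)

pH = 2.57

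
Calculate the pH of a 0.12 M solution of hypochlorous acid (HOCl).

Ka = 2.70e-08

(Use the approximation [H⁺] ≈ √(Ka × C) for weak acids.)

[H⁺] = √(Ka × C) = √(2.70e-08 × 0.12) = 5.6921e-05. pH = -log(5.6921e-05)

pH = 4.24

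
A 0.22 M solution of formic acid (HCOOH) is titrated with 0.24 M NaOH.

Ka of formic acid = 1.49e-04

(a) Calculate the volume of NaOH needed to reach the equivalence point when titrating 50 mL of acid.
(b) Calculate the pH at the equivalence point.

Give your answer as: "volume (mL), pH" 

moles acid = 0.22 × 50/1000 = 0.011 mol; V_base = moles/0.24 × 1000 = 45.8 mL. At equivalence only the conjugate base is present: [A⁻] = 0.011/0.096 = 1.1478e-01 M. Kb = Kw/Ka = 6.71e-11; [OH⁻] = √(Kb × [A⁻]) = 2.7755e-06; pOH = 5.56; pH = 14 - pOH = 8.44.

V = 45.8 mL, pH = 8.44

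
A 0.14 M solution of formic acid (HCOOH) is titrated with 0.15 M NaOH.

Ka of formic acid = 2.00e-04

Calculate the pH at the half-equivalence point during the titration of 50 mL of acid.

At half-equivalence [HA] = [A⁻], so Henderson-Hasselbalch gives pH = pKa = -log(2.00e-04) = 3.70.

pH = pKa = 3.70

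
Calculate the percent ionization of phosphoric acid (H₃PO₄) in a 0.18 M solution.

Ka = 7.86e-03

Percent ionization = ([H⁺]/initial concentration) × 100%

Using Ka equilibrium: x² + Ka×x - Ka×C = 0. Solving: [H⁺] = 3.3889e-02. Percent = (3.3889e-02/0.18) × 100

Percent ionization = 18.8%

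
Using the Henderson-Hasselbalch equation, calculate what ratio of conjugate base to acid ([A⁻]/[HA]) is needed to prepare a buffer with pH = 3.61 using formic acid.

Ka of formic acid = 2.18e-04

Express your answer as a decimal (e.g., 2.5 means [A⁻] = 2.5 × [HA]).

pKa = -log(2.18e-04) = 3.6615. pH = pKa + log([A⁻]/[HA]), so log([A⁻]/[HA]) = pH − pKa = 3.61 − 3.6615 = -0.0515. [A⁻]/[HA] = 10^(-0.0515) = 0.888

[A⁻]/[HA] = 0.888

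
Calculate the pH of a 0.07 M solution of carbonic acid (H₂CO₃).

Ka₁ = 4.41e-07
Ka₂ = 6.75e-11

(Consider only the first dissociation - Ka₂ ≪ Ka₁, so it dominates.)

First dissociation dominates. From Ka₁ = [H⁺][HA⁻]/[H₂A], x² + Ka₁·x − Ka₁·C = 0 with C = 0.07 M and Ka₁ = 4.41e-07. Solving: [H⁺] = (−Ka₁ + √(Ka₁² + 4·Ka₁·C)) / 2 = 1.7548e-04 M. pH = -log(1.7548e-04) = 3.76.

pH = 3.76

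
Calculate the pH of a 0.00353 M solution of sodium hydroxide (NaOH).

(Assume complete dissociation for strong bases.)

[OH⁻] = 0.00353 M for strong base. pOH = -log[OH⁻] = 2.45, pH = 14 - pOH

pH = 11.55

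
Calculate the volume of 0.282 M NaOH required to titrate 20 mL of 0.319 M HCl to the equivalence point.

At equivalence: moles acid = moles base. moles HCl = 0.319 × 20/1000 = 0.00638 mol. V_base = moles / 0.282 × 1000 = 22.6 mL.

V_{base} = 22.6 mL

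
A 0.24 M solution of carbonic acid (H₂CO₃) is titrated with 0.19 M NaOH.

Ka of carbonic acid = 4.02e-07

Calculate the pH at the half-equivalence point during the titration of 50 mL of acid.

At half-equivalence [HA] = [A⁻], so Henderson-Hasselbalch gives pH = pKa = -log(4.02e-07) = 6.40.

pH = pKa = 6.40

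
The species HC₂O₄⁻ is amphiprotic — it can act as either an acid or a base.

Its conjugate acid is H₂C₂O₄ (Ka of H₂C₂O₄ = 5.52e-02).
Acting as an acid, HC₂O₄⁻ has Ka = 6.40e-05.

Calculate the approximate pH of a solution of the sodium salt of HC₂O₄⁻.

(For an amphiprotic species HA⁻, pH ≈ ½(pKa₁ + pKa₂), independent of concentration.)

pKa₁ = -log(5.52e-02) = 1.26; pKa₂ = -log(6.40e-05) = 4.19. For an amphiprotic species, pH ≈ ½(pKa₁ + pKa₂) = ½(1.26 + 4.19) = 2.73.

pH = 2.73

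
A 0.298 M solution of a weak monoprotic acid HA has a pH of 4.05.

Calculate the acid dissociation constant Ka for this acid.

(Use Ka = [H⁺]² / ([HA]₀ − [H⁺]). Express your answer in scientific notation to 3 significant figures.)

[H⁺] = 10^(−pH) = 10^(−4.05) = 8.913e-05 M. For HA ⇌ H⁺ + A⁻, Ka = [H⁺][A⁻]/[HA] = [H⁺]² / ([HA]₀ − [H⁺]) = (8.913e-05)² / (0.298 − 8.913e-05) = 2.67e-08.

K_a = 2.67e-08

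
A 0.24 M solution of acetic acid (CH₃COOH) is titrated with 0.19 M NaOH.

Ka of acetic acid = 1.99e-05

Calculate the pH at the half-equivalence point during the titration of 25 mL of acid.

At half-equivalence [HA] = [A⁻], so Henderson-Hasselbalch gives pH = pKa = -log(1.99e-05) = 4.70.

pH = pKa = 4.70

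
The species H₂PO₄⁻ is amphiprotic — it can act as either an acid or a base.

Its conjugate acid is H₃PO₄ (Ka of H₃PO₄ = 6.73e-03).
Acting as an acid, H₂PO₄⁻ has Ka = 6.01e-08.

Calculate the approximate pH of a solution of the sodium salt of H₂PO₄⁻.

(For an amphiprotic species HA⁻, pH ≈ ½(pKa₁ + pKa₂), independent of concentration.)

pKa₁ = -log(6.73e-03) = 2.17; pKa₂ = -log(6.01e-08) = 7.22. For an amphiprotic species, pH ≈ ½(pKa₁ + pKa₂) = ½(2.17 + 7.22) = 4.70.

pH = 4.70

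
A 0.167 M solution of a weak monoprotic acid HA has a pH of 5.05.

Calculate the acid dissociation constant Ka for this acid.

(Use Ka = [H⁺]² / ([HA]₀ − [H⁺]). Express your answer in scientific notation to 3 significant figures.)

[H⁺] = 10^(−pH) = 10^(−5.05) = 8.913e-06 M. For HA ⇌ H⁺ + A⁻, Ka = [H⁺][A⁻]/[HA] = [H⁺]² / ([HA]₀ − [H⁺]) = (8.913e-06)² / (0.167 − 8.913e-06) = 4.76e-10.

K_a = 4.76e-10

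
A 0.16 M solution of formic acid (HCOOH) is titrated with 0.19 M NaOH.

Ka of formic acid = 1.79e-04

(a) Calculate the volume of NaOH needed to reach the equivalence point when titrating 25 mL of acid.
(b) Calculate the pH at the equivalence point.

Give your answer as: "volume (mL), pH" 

moles acid = 0.16 × 25/1000 = 0.004 mol; V_base = moles/0.19 × 1000 = 21.1 mL. At equivalence only the conjugate base is present: [A⁻] = 0.004/0.046 = 8.6857e-02 M. Kb = Kw/Ka = 5.59e-11; [OH⁻] = √(Kb × [A⁻]) = 2.2028e-06; pOH = 5.66; pH = 14 - pOH = 8.34.

V = 21.1 mL, pH = 8.34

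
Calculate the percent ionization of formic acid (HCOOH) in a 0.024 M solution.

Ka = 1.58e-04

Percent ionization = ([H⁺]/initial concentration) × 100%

Using Ka equilibrium: x² + Ka×x - Ka×C = 0. Solving: [H⁺] = 1.8699e-03. Percent = (1.8699e-03/0.024) × 100

Percent ionization = 7.79%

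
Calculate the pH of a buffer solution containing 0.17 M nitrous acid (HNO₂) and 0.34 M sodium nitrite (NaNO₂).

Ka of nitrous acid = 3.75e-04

pKa = -log(3.75e-04) = 3.43. pH = pKa + log([A⁻]/[HA]) = 3.43 + log(0.34/0.17)

pH = 3.73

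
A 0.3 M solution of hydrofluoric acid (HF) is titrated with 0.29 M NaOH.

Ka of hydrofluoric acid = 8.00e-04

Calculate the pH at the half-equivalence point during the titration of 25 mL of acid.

At half-equivalence [HA] = [A⁻], so Henderson-Hasselbalch gives pH = pKa = -log(8.00e-04) = 3.10.

pH = pKa = 3.10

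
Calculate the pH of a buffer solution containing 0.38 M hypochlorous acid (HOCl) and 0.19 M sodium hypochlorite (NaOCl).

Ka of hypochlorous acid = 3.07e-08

pKa = -log(3.07e-08) = 7.51. pH = pKa + log([A⁻]/[HA]) = 7.51 + log(0.19/0.38)

pH = 7.21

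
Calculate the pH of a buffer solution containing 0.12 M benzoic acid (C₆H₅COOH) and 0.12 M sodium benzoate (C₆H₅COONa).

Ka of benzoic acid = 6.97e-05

pKa = -log(6.97e-05) = 4.16. pH = pKa + log([A⁻]/[HA]) = 4.16 + log(0.12/0.12)

pH = 4.16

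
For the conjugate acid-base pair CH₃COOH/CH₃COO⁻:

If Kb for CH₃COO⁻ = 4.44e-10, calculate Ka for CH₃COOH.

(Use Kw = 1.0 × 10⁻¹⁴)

For a conjugate pair Ka × Kb = Kw, so Ka = Kw/Kb = 1.0 × 10⁻¹⁴ / 4.44e-10 = 2.25e-05.

K_a = 2.25e-05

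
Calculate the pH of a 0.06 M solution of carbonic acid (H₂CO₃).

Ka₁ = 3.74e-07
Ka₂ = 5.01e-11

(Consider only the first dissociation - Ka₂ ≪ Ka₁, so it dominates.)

First dissociation dominates. From Ka₁ = [H⁺][HA⁻]/[H₂A], x² + Ka₁·x − Ka₁·C = 0 with C = 0.06 M and Ka₁ = 3.74e-07. Solving: [H⁺] = (−Ka₁ + √(Ka₁² + 4·Ka₁·C)) / 2 = 1.4961e-04 M. pH = -log(1.4961e-04) = 3.83.

pH = 3.83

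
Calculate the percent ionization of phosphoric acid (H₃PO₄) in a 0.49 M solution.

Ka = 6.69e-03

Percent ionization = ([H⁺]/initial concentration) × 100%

Using Ka equilibrium: x² + Ka×x - Ka×C = 0. Solving: [H⁺] = 5.4007e-02. Percent = (5.4007e-02/0.49) × 100

Percent ionization = 11%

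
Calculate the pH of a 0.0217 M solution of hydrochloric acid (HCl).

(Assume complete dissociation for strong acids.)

[H⁺] = 0.0217 M for strong acid. pH = -log[H⁺] = -log(0.0217)

pH = 1.66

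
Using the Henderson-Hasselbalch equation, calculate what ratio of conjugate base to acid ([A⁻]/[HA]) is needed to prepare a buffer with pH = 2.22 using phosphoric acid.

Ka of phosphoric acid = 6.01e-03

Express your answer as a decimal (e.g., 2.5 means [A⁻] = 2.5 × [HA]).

pKa = -log(6.01e-03) = 2.2211. pH = pKa + log([A⁻]/[HA]), so log([A⁻]/[HA]) = pH − pKa = 2.22 − 2.2211 = -0.0011. [A⁻]/[HA] = 10^(-0.0011) = 0.997

[A⁻]/[HA] = 0.997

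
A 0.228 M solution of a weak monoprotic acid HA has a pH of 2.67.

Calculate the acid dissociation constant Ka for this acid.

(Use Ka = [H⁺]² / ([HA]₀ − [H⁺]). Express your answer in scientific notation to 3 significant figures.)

[H⁺] = 10^(−pH) = 10^(−2.67) = 2.138e-03 M. For HA ⇌ H⁺ + A⁻, Ka = [H⁺][A⁻]/[HA] = [H⁺]² / ([HA]₀ − [H⁺]) = (2.138e-03)² / (0.228 − 2.138e-03) = 2.02e-05.

K_a = 2.02e-05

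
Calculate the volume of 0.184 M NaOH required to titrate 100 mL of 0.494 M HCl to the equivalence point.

At equivalence: moles acid = moles base. moles HCl = 0.494 × 100/1000 = 0.0494 mol. V_base = moles / 0.184 × 1000 = 268.5 mL.

V_{base} = 268.5 mL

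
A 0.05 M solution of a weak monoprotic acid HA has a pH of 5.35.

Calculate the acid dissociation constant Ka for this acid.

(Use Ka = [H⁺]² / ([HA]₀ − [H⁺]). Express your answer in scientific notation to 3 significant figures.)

[H⁺] = 10^(−pH) = 10^(−5.35) = 4.467e-06 M. For HA ⇌ H⁺ + A⁻, Ka = [H⁺][A⁻]/[HA] = [H⁺]² / ([HA]₀ − [H⁺]) = (4.467e-06)² / (0.05 − 4.467e-06) = 3.99e-10.

K_a = 3.99e-10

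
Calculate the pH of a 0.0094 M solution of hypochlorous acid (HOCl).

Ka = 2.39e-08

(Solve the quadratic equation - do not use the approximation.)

x² + Ka×x - Ka×C = 0. Using quadratic formula: [H⁺] = 1.4977e-05

pH = 4.82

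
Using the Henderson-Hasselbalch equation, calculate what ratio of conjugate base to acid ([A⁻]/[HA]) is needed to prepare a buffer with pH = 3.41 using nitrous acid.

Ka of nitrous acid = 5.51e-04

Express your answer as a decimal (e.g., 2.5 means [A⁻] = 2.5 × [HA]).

pKa = -log(5.51e-04) = 3.2588. pH = pKa + log([A⁻]/[HA]), so log([A⁻]/[HA]) = pH − pKa = 3.41 − 3.2588 = 0.1512. [A⁻]/[HA] = 10^(0.1512) = 1.42

[A⁻]/[HA] = 1.42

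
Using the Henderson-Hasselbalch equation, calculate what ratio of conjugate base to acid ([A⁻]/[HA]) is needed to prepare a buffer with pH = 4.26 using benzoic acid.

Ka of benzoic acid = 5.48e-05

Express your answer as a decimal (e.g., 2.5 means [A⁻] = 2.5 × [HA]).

pKa = -log(5.48e-05) = 4.2612. pH = pKa + log([A⁻]/[HA]), so log([A⁻]/[HA]) = pH − pKa = 4.26 − 4.2612 = -0.0012. [A⁻]/[HA] = 10^(-0.0012) = 0.997

[A⁻]/[HA] = 0.997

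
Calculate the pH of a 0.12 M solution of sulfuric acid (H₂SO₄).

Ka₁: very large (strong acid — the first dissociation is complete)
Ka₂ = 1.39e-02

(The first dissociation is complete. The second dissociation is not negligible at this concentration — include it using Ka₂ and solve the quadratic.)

First dissociation is complete: [H⁺]₀ = [HSO₄⁻]₀ = C = 0.12 M. Second dissociation HSO₄⁻ ⇌ H⁺ + SO₄²⁻: let x = [SO₄²⁻]. Ka₂ = (C + x)·x / (C − x) = 1.39e-02 → x² + (C + Ka₂)·x − Ka₂·C = 0 → x² + 0.13390·x − 1.668e-03 = 0. x = (−0.13390 + √(0.13390² + 4 × 1.668e-03)) / 2 = 1.1474e-02 M. [H⁺] = C + x = 0.12 + 1.1474e-02 = 1.3147e-01 M. pH = -log(1.3147e-01) = 0.88.

pH = 0.88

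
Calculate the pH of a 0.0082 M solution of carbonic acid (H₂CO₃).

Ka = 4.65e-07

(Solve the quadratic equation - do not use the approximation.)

x² + Ka×x - Ka×C = 0. Using quadratic formula: [H⁺] = 6.1517e-05

pH = 4.21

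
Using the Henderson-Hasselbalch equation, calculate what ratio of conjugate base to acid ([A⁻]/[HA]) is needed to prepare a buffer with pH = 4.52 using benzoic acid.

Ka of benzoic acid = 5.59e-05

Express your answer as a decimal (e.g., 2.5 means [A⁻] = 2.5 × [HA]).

pKa = -log(5.59e-05) = 4.2526. pH = pKa + log([A⁻]/[HA]), so log([A⁻]/[HA]) = pH − pKa = 4.52 − 4.2526 = 0.2674. [A⁻]/[HA] = 10^(0.2674) = 1.85

[A⁻]/[HA] = 1.85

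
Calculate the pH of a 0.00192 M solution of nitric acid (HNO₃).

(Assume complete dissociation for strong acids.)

[H⁺] = 0.00192 M for strong acid. pH = -log[H⁺] = -log(0.00192)

pH = 2.72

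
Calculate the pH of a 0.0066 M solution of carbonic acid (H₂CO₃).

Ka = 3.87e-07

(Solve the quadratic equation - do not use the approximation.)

x² + Ka×x - Ka×C = 0. Using quadratic formula: [H⁺] = 5.0346e-05

pH = 4.30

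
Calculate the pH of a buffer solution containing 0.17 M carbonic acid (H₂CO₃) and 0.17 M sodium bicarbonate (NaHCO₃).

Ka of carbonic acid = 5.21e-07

pKa = -log(5.21e-07) = 6.28. pH = pKa + log([A⁻]/[HA]) = 6.28 + log(0.17/0.17)

pH = 6.28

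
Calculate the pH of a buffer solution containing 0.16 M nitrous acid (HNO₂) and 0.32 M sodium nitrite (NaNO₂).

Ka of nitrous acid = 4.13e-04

pKa = -log(4.13e-04) = 3.38. pH = pKa + log([A⁻]/[HA]) = 3.38 + log(0.32/0.16)

pH = 3.69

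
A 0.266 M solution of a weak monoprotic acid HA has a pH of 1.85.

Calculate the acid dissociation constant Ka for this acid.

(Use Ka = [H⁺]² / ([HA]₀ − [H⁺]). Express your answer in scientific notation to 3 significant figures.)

[H⁺] = 10^(−pH) = 10^(−1.85) = 1.413e-02 M. For HA ⇌ H⁺ + A⁻, Ka = [H⁺][A⁻]/[HA] = [H⁺]² / ([HA]₀ − [H⁺]) = (1.413e-02)² / (0.266 − 1.413e-02) = 7.92e-04.

K_a = 7.92e-04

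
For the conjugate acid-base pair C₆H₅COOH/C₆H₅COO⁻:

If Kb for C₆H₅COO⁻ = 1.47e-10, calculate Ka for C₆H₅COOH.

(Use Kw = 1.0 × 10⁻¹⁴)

For a conjugate pair Ka × Kb = Kw, so Ka = Kw/Kb = 1.0 × 10⁻¹⁴ / 1.47e-10 = 6.80e-05.

K_a = 6.80e-05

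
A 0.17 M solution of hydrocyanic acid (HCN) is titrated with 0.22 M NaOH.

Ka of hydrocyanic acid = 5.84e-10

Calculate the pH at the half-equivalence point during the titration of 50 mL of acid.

At half-equivalence [HA] = [A⁻], so Henderson-Hasselbalch gives pH = pKa = -log(5.84e-10) = 9.23.

pH = pKa = 9.23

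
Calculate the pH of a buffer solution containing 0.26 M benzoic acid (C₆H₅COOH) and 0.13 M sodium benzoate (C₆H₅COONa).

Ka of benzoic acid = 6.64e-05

pKa = -log(6.64e-05) = 4.18. pH = pKa + log([A⁻]/[HA]) = 4.18 + log(0.13/0.26)

pH = 3.88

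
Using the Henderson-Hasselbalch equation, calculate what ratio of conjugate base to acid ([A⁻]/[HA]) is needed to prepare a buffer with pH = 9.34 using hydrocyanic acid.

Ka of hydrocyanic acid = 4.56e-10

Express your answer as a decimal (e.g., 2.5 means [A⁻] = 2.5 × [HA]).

pKa = -log(4.56e-10) = 9.3410. pH = pKa + log([A⁻]/[HA]), so log([A⁻]/[HA]) = pH − pKa = 9.34 − 9.3410 = -0.0010. [A⁻]/[HA] = 10^(-0.0010) = 0.998

[A⁻]/[HA] = 0.998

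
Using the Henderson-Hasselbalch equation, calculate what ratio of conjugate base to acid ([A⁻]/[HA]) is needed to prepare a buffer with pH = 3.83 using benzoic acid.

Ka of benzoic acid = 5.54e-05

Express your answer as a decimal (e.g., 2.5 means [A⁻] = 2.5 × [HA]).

pKa = -log(5.54e-05) = 4.2565. pH = pKa + log([A⁻]/[HA]), so log([A⁻]/[HA]) = pH − pKa = 3.83 − 4.2565 = -0.4265. [A⁻]/[HA] = 10^(-0.4265) = 0.375

[A⁻]/[HA] = 0.375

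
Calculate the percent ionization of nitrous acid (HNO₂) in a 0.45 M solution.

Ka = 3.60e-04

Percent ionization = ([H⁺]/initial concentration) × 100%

Using Ka equilibrium: x² + Ka×x - Ka×C = 0. Solving: [H⁺] = 1.2549e-02. Percent = (1.2549e-02/0.45) × 100

Percent ionization = 2.79%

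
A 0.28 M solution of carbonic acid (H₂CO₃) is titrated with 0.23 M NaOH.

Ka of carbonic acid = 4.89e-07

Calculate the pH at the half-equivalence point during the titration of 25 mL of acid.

At half-equivalence [HA] = [A⁻], so Henderson-Hasselbalch gives pH = pKa = -log(4.89e-07) = 6.31.

pH = pKa = 6.31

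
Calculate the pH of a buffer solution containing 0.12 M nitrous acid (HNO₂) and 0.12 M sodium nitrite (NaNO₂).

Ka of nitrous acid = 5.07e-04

pKa = -log(5.07e-04) = 3.29. pH = pKa + log([A⁻]/[HA]) = 3.29 + log(0.12/0.12)

pH = 3.29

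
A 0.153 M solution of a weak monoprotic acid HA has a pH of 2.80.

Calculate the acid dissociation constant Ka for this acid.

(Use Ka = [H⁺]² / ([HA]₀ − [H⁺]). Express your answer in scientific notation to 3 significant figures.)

[H⁺] = 10^(−pH) = 10^(−2.80) = 1.585e-03 M. For HA ⇌ H⁺ + A⁻, Ka = [H⁺][A⁻]/[HA] = [H⁺]² / ([HA]₀ − [H⁺]) = (1.585e-03)² / (0.153 − 1.585e-03) = 1.66e-05.

K_a = 1.66e-05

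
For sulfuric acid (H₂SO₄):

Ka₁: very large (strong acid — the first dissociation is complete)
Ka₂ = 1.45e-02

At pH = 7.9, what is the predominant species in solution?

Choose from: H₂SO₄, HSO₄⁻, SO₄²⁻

The first dissociation is complete, so H₂SO₄ itself is never the predominant species in water; pKa₂ = -log(1.45e-02) = 1.84. For a polyprotic acid the predominant species crosses at each pKa: below pKa_n the protonated form dominates, above it the deprotonated form does. At pH = 7.9, the predominant species is SO₄²⁻.

SO₄²⁻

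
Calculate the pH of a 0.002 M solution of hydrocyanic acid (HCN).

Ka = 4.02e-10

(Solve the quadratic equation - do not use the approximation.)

x² + Ka×x - Ka×C = 0. Using quadratic formula: [H⁺] = 8.9646e-07

pH = 6.05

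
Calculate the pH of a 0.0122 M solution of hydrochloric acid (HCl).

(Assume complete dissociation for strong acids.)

[H⁺] = 0.0122 M for strong acid. pH = -log[H⁺] = -log(0.0122)

pH = 1.91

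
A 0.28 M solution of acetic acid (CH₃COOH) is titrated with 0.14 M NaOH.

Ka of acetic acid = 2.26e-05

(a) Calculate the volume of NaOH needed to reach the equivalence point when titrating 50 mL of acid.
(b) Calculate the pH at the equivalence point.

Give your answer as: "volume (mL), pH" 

moles acid = 0.28 × 50/1000 = 0.014 mol; V_base = moles/0.14 × 1000 = 100.0 mL. At equivalence only the conjugate base is present: [A⁻] = 0.014/0.150 = 9.3333e-02 M. Kb = Kw/Ka = 4.42e-10; [OH⁻] = √(Kb × [A⁻]) = 6.4263e-06; pOH = 5.19; pH = 14 - pOH = 8.81.

V = 100.0 mL, pH = 8.81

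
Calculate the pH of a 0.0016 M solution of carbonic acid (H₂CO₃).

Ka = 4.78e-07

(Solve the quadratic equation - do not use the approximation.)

x² + Ka×x - Ka×C = 0. Using quadratic formula: [H⁺] = 2.7417e-05

pH = 4.56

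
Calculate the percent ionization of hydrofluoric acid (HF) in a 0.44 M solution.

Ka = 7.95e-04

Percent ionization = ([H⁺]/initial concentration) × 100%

Using Ka equilibrium: x² + Ka×x - Ka×C = 0. Solving: [H⁺] = 1.8310e-02. Percent = (1.8310e-02/0.44) × 100

Percent ionization = 4.16%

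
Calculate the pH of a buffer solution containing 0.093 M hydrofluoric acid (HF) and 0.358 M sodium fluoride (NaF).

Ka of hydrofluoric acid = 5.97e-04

pKa = -log(5.97e-04) = 3.22. pH = pKa + log([A⁻]/[HA]) = 3.22 + log(0.358/0.093)

pH = 3.81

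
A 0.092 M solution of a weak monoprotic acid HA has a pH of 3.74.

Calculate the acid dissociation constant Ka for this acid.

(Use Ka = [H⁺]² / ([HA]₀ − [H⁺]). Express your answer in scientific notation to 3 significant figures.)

[H⁺] = 10^(−pH) = 10^(−3.74) = 1.820e-04 M. For HA ⇌ H⁺ + A⁻, Ka = [H⁺][A⁻]/[HA] = [H⁺]² / ([HA]₀ − [H⁺]) = (1.820e-04)² / (0.092 − 1.820e-04) = 3.61e-07.

K_a = 3.61e-07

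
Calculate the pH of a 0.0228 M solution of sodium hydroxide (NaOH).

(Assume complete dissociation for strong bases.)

[OH⁻] = 0.0228 M for strong base. pOH = -log[OH⁻] = 1.64, pH = 14 - pOH

pH = 12.36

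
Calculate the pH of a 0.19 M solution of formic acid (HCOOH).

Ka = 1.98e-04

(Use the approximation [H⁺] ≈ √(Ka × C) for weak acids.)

[H⁺] = √(Ka × C) = √(1.98e-04 × 0.19) = 6.1335e-03. pH = -log(6.1335e-03)

pH = 2.21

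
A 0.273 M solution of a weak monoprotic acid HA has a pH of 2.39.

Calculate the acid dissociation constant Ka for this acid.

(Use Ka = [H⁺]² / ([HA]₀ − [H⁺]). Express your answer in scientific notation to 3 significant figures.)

[H⁺] = 10^(−pH) = 10^(−2.39) = 4.074e-03 M. For HA ⇌ H⁺ + A⁻, Ka = [H⁺][A⁻]/[HA] = [H⁺]² / ([HA]₀ − [H⁺]) = (4.074e-03)² / (0.273 − 4.074e-03) = 6.17e-05.

K_a = 6.17e-05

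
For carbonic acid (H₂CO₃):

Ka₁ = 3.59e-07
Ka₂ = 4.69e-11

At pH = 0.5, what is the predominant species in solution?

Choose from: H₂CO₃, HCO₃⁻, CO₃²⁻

pKa₁ = 6.44, pKa₂ = 10.33. For a polyprotic acid the predominant species crosses at each pKa: below pKa_n the protonated form dominates, above it the deprotonated form does. At pH = 0.5, the predominant species is H₂CO₃.

H₂CO₃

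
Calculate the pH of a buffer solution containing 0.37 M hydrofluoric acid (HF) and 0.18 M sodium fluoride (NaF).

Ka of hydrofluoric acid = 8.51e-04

pKa = -log(8.51e-04) = 3.07. pH = pKa + log([A⁻]/[HA]) = 3.07 + log(0.18/0.37)

pH = 2.76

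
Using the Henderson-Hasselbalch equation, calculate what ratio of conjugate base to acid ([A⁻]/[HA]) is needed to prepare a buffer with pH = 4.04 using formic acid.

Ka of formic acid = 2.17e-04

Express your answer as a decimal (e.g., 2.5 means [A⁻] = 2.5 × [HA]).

pKa = -log(2.17e-04) = 3.6635. pH = pKa + log([A⁻]/[HA]), so log([A⁻]/[HA]) = pH − pKa = 4.04 − 3.6635 = 0.3765. [A⁻]/[HA] = 10^(0.3765) = 2.38

[A⁻]/[HA] = 2.38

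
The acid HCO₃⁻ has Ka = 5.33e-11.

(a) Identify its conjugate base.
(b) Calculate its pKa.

(a) The conjugate base is formed by removing one H⁺ from HCO₃⁻, giving CO₃²⁻. (b) pKa = -log(Ka) = -log(5.33e-11) = 10.27.

Conjugate base: CO₃²⁻; pK_a = 10.27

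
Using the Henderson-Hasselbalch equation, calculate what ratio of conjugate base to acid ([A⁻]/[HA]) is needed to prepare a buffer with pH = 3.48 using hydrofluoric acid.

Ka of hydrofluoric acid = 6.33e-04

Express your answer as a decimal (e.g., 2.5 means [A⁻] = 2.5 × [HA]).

pKa = -log(6.33e-04) = 3.1986. pH = pKa + log([A⁻]/[HA]), so log([A⁻]/[HA]) = pH − pKa = 3.48 − 3.1986 = 0.2814. [A⁻]/[HA] = 10^(0.2814) = 1.91

[A⁻]/[HA] = 1.91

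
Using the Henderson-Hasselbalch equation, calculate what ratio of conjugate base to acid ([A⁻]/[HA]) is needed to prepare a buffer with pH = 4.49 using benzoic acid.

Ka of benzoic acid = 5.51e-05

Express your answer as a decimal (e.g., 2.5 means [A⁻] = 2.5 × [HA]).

pKa = -log(5.51e-05) = 4.2588. pH = pKa + log([A⁻]/[HA]), so log([A⁻]/[HA]) = pH − pKa = 4.49 − 4.2588 = 0.2312. [A⁻]/[HA] = 10^(0.2312) = 1.70

[A⁻]/[HA] = 1.70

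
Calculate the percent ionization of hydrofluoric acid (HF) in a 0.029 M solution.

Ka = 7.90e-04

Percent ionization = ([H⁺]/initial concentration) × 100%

Using Ka equilibrium: x² + Ka×x - Ka×C = 0. Solving: [H⁺] = 4.4077e-03. Percent = (4.4077e-03/0.029) × 100

Percent ionization = 15.2%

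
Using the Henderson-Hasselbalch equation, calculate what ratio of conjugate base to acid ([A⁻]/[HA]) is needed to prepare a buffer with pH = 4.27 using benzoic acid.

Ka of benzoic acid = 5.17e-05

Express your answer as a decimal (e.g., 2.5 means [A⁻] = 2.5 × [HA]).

pKa = -log(5.17e-05) = 4.2865. pH = pKa + log([A⁻]/[HA]), so log([A⁻]/[HA]) = pH − pKa = 4.27 − 4.2865 = -0.0165. [A⁻]/[HA] = 10^(-0.0165) = 0.963

[A⁻]/[HA] = 0.963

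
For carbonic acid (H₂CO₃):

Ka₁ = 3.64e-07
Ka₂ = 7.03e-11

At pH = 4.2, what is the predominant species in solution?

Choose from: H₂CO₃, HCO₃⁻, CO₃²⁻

pKa₁ = 6.44, pKa₂ = 10.15. For a polyprotic acid the predominant species crosses at each pKa: below pKa_n the protonated form dominates, above it the deprotonated form does. At pH = 4.2, the predominant species is H₂CO₃.

H₂CO₃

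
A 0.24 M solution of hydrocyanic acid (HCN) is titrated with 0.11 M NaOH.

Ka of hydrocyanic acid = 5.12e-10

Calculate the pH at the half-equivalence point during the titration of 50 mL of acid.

At half-equivalence [HA] = [A⁻], so Henderson-Hasselbalch gives pH = pKa = -log(5.12e-10) = 9.29.

pH = pKa = 9.29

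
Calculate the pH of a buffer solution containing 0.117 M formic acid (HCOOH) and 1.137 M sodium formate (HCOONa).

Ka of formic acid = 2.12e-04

pKa = -log(2.12e-04) = 3.67. pH = pKa + log([A⁻]/[HA]) = 3.67 + log(1.137/0.117)

pH = 4.66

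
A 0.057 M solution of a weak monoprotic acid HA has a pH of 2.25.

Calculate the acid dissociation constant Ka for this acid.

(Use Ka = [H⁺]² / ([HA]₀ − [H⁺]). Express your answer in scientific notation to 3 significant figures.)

[H⁺] = 10^(−pH) = 10^(−2.25) = 5.623e-03 M. For HA ⇌ H⁺ + A⁻, Ka = [H⁺][A⁻]/[HA] = [H⁺]² / ([HA]₀ − [H⁺]) = (5.623e-03)² / (0.057 − 5.623e-03) = 6.16e-04.

K_a = 6.16e-04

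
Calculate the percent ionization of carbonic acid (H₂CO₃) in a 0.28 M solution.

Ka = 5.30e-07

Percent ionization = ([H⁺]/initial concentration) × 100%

Using Ka equilibrium: x² + Ka×x - Ka×C = 0. Solving: [H⁺] = 3.8496e-04. Percent = (3.8496e-04/0.28) × 100

Percent ionization = 0.137%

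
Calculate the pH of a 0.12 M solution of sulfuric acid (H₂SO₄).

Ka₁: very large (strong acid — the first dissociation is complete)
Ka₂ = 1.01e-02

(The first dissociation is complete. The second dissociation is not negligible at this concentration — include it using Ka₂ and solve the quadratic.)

First dissociation is complete: [H⁺]₀ = [HSO₄⁻]₀ = C = 0.12 M. Second dissociation HSO₄⁻ ⇌ H⁺ + SO₄²⁻: let x = [SO₄²⁻]. Ka₂ = (C + x)·x / (C − x) = 1.01e-02 → x² + (C + Ka₂)·x − Ka₂·C = 0 → x² + 0.13010·x − 1.212e-03 = 0. x = (−0.13010 + √(0.13010² + 4 × 1.212e-03)) / 2 = 8.7301e-03 M. [H⁺] = C + x = 0.12 + 8.7301e-03 = 1.2873e-01 M. pH = -log(1.2873e-01) = 0.89.

pH = 0.89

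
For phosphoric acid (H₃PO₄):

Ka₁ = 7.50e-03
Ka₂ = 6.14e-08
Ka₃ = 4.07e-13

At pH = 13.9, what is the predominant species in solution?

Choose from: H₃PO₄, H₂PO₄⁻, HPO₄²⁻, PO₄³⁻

pKa₁ = 2.12, pKa₂ = 7.21, pKa₃ = 12.39. For a polyprotic acid the predominant species crosses at each pKa: below pKa_n the protonated form dominates, above it the deprotonated form does. At pH = 13.9, the predominant species is PO₄³⁻.

PO₄³⁻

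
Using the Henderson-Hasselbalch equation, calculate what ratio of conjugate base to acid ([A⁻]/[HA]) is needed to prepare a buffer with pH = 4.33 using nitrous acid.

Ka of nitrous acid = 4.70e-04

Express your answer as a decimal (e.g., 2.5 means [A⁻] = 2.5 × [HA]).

pKa = -log(4.70e-04) = 3.3279. pH = pKa + log([A⁻]/[HA]), so log([A⁻]/[HA]) = pH − pKa = 4.33 − 3.3279 = 1.0021. [A⁻]/[HA] = 10^(1.0021) = 10.0

[A⁻]/[HA] = 10.0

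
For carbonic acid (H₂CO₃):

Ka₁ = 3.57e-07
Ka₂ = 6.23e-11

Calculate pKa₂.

pKa₂ = -log(Ka₂) = -log(6.23e-11) = 10.21.

pK_{a2} = 10.21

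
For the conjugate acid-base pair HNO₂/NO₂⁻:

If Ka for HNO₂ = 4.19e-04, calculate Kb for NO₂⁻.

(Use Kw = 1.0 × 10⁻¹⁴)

For a conjugate pair Ka × Kb = Kw, so Kb = Kw/Ka = 1.0 × 10⁻¹⁴ / 4.19e-04 = 2.39e-11.

K_b = 2.39e-11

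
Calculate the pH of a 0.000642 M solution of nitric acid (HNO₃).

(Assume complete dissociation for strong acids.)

[H⁺] = 0.000642 M for strong acid. pH = -log[H⁺] = -log(0.000642)

pH = 3.19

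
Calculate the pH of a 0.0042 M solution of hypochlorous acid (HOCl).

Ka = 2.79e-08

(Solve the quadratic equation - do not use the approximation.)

x² + Ka×x - Ka×C = 0. Using quadratic formula: [H⁺] = 1.0811e-05

pH = 4.97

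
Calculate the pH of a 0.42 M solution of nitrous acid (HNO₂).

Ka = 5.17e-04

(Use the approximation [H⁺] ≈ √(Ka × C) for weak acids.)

[H⁺] = √(Ka × C) = √(5.17e-04 × 0.42) = 1.4736e-02. pH = -log(1.4736e-02)

pH = 1.83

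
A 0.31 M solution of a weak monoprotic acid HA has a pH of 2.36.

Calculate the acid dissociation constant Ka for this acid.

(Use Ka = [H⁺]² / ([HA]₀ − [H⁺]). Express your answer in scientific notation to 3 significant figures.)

[H⁺] = 10^(−pH) = 10^(−2.36) = 4.365e-03 M. For HA ⇌ H⁺ + A⁻, Ka = [H⁺][A⁻]/[HA] = [H⁺]² / ([HA]₀ − [H⁺]) = (4.365e-03)² / (0.31 − 4.365e-03) = 6.23e-05.

K_a = 6.23e-05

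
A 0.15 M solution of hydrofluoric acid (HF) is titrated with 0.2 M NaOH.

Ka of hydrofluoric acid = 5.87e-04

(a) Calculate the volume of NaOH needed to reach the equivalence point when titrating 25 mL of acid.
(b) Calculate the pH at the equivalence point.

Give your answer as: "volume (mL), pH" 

moles acid = 0.15 × 25/1000 = 0.00375 mol; V_base = moles/0.2 × 1000 = 18.8 mL. At equivalence only the conjugate base is present: [A⁻] = 0.00375/0.044 = 8.5714e-02 M. Kb = Kw/Ka = 1.70e-11; [OH⁻] = √(Kb × [A⁻]) = 1.2084e-06; pOH = 5.92; pH = 14 - pOH = 8.08.

V = 18.8 mL, pH = 8.08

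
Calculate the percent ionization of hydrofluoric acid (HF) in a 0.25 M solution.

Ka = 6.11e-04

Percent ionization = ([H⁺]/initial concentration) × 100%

Using Ka equilibrium: x² + Ka×x - Ka×C = 0. Solving: [H⁺] = 1.2057e-02. Percent = (1.2057e-02/0.25) × 100

Percent ionization = 4.82%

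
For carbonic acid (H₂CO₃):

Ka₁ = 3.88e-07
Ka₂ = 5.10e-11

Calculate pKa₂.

pKa₂ = -log(Ka₂) = -log(5.10e-11) = 10.29.

pK_{a2} = 10.29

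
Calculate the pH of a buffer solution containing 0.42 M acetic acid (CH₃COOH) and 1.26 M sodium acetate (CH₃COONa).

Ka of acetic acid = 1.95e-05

pKa = -log(1.95e-05) = 4.71. pH = pKa + log([A⁻]/[HA]) = 4.71 + log(1.26/0.42)

pH = 5.19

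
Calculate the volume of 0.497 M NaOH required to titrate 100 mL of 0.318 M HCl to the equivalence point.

At equivalence: moles acid = moles base. moles HCl = 0.318 × 100/1000 = 0.0318 mol. V_base = moles / 0.497 × 1000 = 64.0 mL.

V_{base} = 64.0 mL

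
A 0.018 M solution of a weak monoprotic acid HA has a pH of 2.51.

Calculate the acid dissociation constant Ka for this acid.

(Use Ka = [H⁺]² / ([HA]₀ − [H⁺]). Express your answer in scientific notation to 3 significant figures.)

[H⁺] = 10^(−pH) = 10^(−2.51) = 3.090e-03 M. For HA ⇌ H⁺ + A⁻, Ka = [H⁺][A⁻]/[HA] = [H⁺]² / ([HA]₀ − [H⁺]) = (3.090e-03)² / (0.018 − 3.090e-03) = 6.41e-04.

K_a = 6.41e-04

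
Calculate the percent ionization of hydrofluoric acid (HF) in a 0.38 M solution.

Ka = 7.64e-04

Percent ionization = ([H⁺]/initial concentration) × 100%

Using Ka equilibrium: x² + Ka×x - Ka×C = 0. Solving: [H⁺] = 1.6661e-02. Percent = (1.6661e-02/0.38) × 100

Percent ionization = 4.38%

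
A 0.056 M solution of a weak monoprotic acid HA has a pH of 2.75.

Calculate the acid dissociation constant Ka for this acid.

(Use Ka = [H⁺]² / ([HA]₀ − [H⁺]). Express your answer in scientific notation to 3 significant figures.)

[H⁺] = 10^(−pH) = 10^(−2.75) = 1.778e-03 M. For HA ⇌ H⁺ + A⁻, Ka = [H⁺][A⁻]/[HA] = [H⁺]² / ([HA]₀ − [H⁺]) = (1.778e-03)² / (0.056 − 1.778e-03) = 5.83e-05.

K_a = 5.83e-05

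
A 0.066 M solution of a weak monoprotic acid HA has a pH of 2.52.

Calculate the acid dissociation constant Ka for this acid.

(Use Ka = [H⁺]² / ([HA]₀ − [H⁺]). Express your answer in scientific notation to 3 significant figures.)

[H⁺] = 10^(−pH) = 10^(−2.52) = 3.020e-03 M. For HA ⇌ H⁺ + A⁻, Ka = [H⁺][A⁻]/[HA] = [H⁺]² / ([HA]₀ − [H⁺]) = (3.020e-03)² / (0.066 − 3.020e-03) = 1.45e-04.

K_a = 1.45e-04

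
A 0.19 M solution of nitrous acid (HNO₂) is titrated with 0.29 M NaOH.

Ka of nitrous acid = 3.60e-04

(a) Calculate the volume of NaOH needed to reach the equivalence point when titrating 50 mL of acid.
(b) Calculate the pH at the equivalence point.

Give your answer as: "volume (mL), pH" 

moles acid = 0.19 × 50/1000 = 0.0095 mol; V_base = moles/0.29 × 1000 = 32.8 mL. At equivalence only the conjugate base is present: [A⁻] = 0.0095/0.083 = 1.1479e-01 M. Kb = Kw/Ka = 2.78e-11; [OH⁻] = √(Kb × [A⁻]) = 1.7857e-06; pOH = 5.75; pH = 14 - pOH = 8.25.

V = 32.8 mL, pH = 8.25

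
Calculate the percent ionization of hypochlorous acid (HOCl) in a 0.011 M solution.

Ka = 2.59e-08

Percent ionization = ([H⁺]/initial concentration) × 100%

Using Ka equilibrium: x² + Ka×x - Ka×C = 0. Solving: [H⁺] = 1.6866e-05. Percent = (1.6866e-05/0.011) × 100

Percent ionization = 0.153%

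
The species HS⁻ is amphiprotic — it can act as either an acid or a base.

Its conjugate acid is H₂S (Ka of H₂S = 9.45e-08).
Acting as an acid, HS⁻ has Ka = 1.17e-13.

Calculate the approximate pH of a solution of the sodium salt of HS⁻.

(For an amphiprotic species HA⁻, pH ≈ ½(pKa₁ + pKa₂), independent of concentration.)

pKa₁ = -log(9.45e-08) = 7.02; pKa₂ = -log(1.17e-13) = 12.93. For an amphiprotic species, pH ≈ ½(pKa₁ + pKa₂) = ½(7.02 + 12.93) = 9.98.

pH = 9.98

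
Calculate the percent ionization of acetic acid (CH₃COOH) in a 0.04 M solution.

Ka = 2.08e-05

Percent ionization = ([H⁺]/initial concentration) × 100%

Using Ka equilibrium: x² + Ka×x - Ka×C = 0. Solving: [H⁺] = 9.0180e-04. Percent = (9.0180e-04/0.04) × 100

Percent ionization = 2.25%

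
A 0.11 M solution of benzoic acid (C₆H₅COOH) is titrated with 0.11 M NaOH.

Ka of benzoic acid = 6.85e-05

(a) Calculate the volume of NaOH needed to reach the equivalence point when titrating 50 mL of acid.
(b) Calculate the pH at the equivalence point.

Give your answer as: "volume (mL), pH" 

moles acid = 0.11 × 50/1000 = 0.0055 mol; V_base = moles/0.11 × 1000 = 50.0 mL. At equivalence only the conjugate base is present: [A⁻] = 0.0055/0.100 = 5.5000e-02 M. Kb = Kw/Ka = 1.46e-10; [OH⁻] = √(Kb × [A⁻]) = 2.8336e-06; pOH = 5.55; pH = 14 - pOH = 8.45.

V = 50.0 mL, pH = 8.45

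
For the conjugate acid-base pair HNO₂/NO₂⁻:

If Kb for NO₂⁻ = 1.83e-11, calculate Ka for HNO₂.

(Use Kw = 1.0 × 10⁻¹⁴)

For a conjugate pair Ka × Kb = Kw, so Ka = Kw/Kb = 1.0 × 10⁻¹⁴ / 1.83e-11 = 5.46e-04.

K_a = 5.46e-04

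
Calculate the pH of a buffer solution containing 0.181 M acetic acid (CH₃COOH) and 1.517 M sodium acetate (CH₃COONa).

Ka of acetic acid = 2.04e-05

pKa = -log(2.04e-05) = 4.69. pH = pKa + log([A⁻]/[HA]) = 4.69 + log(1.517/0.181)

pH = 5.61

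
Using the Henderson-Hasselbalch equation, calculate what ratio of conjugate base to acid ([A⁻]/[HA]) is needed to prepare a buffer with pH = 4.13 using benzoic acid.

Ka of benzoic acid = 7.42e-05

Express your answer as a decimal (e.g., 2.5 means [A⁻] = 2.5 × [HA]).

pKa = -log(7.42e-05) = 4.1296. pH = pKa + log([A⁻]/[HA]), so log([A⁻]/[HA]) = pH − pKa = 4.13 − 4.1296 = 0.0004. [A⁻]/[HA] = 10^(0.0004) = 1.00

[A⁻]/[HA] = 1.00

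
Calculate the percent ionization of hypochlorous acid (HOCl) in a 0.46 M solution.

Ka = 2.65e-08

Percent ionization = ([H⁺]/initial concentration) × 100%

Using Ka equilibrium: x² + Ka×x - Ka×C = 0. Solving: [H⁺] = 1.1040e-04. Percent = (1.1040e-04/0.46) × 100

Percent ionization = 0.024%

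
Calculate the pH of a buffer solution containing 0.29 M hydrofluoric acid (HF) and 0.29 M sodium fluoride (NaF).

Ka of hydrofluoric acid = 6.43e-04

pKa = -log(6.43e-04) = 3.19. pH = pKa + log([A⁻]/[HA]) = 3.19 + log(0.29/0.29)

pH = 3.19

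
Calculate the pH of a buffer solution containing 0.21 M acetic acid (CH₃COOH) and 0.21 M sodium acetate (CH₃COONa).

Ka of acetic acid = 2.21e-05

pKa = -log(2.21e-05) = 4.66. pH = pKa + log([A⁻]/[HA]) = 4.66 + log(0.21/0.21)

pH = 4.66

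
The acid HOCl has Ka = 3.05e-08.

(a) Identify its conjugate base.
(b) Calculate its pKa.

(a) The conjugate base is formed by removing one H⁺ from HOCl, giving OCl⁻. (b) pKa = -log(Ka) = -log(3.05e-08) = 7.52.

Conjugate base: OCl⁻; pK_a = 7.52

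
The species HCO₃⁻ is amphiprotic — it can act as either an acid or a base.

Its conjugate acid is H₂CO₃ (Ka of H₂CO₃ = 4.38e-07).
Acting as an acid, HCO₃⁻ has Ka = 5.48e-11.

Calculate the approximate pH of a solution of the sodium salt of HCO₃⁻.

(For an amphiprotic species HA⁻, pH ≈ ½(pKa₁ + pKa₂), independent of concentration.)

pKa₁ = -log(4.38e-07) = 6.36; pKa₂ = -log(5.48e-11) = 10.26. For an amphiprotic species, pH ≈ ½(pKa₁ + pKa₂) = ½(6.36 + 10.26) = 8.31.

pH = 8.31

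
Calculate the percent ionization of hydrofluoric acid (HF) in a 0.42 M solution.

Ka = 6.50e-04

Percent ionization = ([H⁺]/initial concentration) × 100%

Using Ka equilibrium: x² + Ka×x - Ka×C = 0. Solving: [H⁺] = 1.6201e-02. Percent = (1.6201e-02/0.42) × 100

Percent ionization = 3.86%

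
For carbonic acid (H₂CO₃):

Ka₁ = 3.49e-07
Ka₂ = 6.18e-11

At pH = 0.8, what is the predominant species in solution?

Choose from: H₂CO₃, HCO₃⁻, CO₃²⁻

pKa₁ = 6.46, pKa₂ = 10.21. For a polyprotic acid the predominant species crosses at each pKa: below pKa_n the protonated form dominates, above it the deprotonated form does. At pH = 0.8, the predominant species is H₂CO₃.

H₂CO₃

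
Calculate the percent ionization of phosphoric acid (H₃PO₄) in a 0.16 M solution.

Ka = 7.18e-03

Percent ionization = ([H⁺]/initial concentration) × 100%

Using Ka equilibrium: x² + Ka×x - Ka×C = 0. Solving: [H⁺] = 3.0494e-02. Percent = (3.0494e-02/0.16) × 100

Percent ionization = 19.1%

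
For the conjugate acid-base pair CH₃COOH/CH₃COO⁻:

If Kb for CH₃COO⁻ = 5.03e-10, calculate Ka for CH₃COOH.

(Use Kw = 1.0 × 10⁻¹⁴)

For a conjugate pair Ka × Kb = Kw, so Ka = Kw/Kb = 1.0 × 10⁻¹⁴ / 5.03e-10 = 1.99e-05.

K_a = 1.99e-05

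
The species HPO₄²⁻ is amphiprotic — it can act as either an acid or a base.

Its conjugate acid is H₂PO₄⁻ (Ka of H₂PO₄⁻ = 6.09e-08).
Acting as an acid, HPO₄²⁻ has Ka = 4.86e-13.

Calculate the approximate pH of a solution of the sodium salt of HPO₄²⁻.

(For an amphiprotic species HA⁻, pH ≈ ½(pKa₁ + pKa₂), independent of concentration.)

pKa₁ = -log(6.09e-08) = 7.22; pKa₂ = -log(4.86e-13) = 12.31. For an amphiprotic species, pH ≈ ½(pKa₁ + pKa₂) = ½(7.22 + 12.31) = 9.76.

pH = 9.76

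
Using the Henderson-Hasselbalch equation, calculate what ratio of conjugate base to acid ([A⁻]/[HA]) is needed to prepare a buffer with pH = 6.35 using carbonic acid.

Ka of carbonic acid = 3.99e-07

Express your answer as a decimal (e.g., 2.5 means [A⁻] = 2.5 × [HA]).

pKa = -log(3.99e-07) = 6.3990. pH = pKa + log([A⁻]/[HA]), so log([A⁻]/[HA]) = pH − pKa = 6.35 − 6.3990 = -0.0490. [A⁻]/[HA] = 10^(-0.0490) = 0.893

[A⁻]/[HA] = 0.893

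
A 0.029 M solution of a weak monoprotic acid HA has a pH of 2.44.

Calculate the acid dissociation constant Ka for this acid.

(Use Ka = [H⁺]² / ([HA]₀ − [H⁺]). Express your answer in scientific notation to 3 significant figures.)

[H⁺] = 10^(−pH) = 10^(−2.44) = 3.631e-03 M. For HA ⇌ H⁺ + A⁻, Ka = [H⁺][A⁻]/[HA] = [H⁺]² / ([HA]₀ − [H⁺]) = (3.631e-03)² / (0.029 − 3.631e-03) = 5.20e-04.

K_a = 5.20e-04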